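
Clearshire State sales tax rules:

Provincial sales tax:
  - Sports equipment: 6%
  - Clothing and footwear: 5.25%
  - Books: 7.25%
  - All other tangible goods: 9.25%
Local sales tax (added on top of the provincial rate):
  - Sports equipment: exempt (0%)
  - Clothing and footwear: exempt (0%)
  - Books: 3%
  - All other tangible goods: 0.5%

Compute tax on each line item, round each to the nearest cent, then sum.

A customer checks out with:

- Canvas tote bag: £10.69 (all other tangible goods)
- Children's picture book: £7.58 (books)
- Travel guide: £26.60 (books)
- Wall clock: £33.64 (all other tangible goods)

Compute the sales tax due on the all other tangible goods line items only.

£4.32

Canvas tote bag £10.69: all other tangible goods → 9.25% + 0.5% local = 9.75% → £1.04
Wall clock £33.64: all other tangible goods → 9.25% + 0.5% local = 9.75% → £3.28
Tax on all other tangible goods = £1.04 + £3.28 = £4.32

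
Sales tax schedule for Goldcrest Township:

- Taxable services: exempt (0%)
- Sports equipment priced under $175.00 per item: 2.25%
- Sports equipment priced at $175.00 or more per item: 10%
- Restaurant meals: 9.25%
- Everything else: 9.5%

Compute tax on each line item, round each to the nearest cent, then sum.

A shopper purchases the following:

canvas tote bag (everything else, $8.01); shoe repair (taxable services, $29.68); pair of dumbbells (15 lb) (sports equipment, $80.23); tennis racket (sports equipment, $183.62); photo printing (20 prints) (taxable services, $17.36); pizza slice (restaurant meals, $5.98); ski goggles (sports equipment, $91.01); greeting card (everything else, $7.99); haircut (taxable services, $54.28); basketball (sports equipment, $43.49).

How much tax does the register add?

$25.27

Canvas tote bag $8.01: everything else → 9.5% → $0.76
Shoe repair $29.68: taxable services → 0% → $0.00
Pair of dumbbells (15 lb) $80.23: sports equipment, under $175.00 → 2.25% → $1.81
Tennis racket $183.62: sports equipment, $175.00 or more → 10% → $18.36
Photo printing (20 prints) $17.36: taxable services → 0% → $0.00
Pizza slice $5.98: restaurant meals → 9.25% → $0.55
Ski goggles $91.01: sports equipment, under $175.00 → 2.25% → $2.05
Greeting card $7.99: everything else → 9.5% → $0.76
Haircut $54.28: taxable services → 0% → $0.00
Basketball $43.49: sports equipment, under $175.00 → 2.25% → $0.98
Total tax = $0.76 + $1.81 + $18.36 + $0.55 + $2.05 + $0.76 + $0.98 = $25.27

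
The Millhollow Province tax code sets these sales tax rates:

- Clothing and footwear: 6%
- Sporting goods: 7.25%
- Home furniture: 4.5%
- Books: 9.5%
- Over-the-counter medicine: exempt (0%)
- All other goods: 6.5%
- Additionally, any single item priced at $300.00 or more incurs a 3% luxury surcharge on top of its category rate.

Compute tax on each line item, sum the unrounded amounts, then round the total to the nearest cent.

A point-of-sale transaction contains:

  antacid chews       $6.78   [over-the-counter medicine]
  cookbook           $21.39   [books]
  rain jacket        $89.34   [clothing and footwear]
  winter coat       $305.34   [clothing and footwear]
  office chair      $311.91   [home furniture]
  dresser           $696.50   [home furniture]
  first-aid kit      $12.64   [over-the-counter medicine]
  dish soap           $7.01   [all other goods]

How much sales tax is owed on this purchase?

Antacid chews $6.78: over-the-counter medicine → 0% → $0.00
Cookbook $21.39: books → 9.5% → $2.03205
Rain jacket $89.34: clothing and footwear → 6% → $5.3604
Winter coat $305.34: clothing and footwear → 6% + 3% surcharge = 9% → $27.4806
Office chair $311.91: home furniture → 4.5% + 3% surcharge = 7.5% → $23.39325
Dresser $696.50: home furniture → 4.5% + 3% surcharge = 7.5% → $52.2375
First-aid kit $12.64: over-the-counter medicine → 0% → $0.00
Dish soap $7.01: all other goods → 6.5% → $0.45565
Unrounded tax sum = $110.95945 → $110.96

$110.96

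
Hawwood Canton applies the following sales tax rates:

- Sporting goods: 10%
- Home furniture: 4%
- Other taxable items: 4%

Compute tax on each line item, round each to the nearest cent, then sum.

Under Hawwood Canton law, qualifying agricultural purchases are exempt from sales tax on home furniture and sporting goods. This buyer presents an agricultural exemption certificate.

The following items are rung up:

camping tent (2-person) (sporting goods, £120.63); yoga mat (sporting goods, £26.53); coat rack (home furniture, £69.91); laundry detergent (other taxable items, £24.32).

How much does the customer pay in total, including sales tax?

£242.36

Camping tent (2-person) £120.63: sporting goods, buyer-exempt → 0% → £0.00
Yoga mat £26.53: sporting goods, buyer-exempt → 0% → £0.00
Coat rack £69.91: home furniture, buyer-exempt → 0% → £0.00
Laundry detergent £24.32: other taxable items → 4% → £0.97
Subtotal = £241.39; tax = £0.97; total due = £242.36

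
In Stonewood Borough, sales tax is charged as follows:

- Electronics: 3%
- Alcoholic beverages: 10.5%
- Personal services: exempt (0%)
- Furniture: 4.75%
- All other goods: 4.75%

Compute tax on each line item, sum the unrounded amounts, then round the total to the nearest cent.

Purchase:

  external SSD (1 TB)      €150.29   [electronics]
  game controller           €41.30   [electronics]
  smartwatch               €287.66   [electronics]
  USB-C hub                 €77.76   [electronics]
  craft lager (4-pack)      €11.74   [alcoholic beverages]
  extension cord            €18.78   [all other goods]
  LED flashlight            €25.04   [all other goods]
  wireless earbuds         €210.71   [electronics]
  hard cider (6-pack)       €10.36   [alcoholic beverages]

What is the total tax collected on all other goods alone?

Extension cord €18.78: all other goods → 4.75% → €0.89205
LED flashlight €25.04: all other goods → 4.75% → €1.1894
Tax on all other goods: unrounded sum = €2.08145 → €2.08

€2.08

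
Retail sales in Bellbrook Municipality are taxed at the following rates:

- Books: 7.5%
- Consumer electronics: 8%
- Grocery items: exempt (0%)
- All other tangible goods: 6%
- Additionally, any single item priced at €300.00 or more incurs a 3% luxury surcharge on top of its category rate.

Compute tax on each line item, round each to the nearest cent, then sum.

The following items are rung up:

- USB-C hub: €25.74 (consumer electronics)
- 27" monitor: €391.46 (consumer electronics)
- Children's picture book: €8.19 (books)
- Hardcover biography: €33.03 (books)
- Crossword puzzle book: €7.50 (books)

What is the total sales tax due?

USB-C hub €25.74: consumer electronics → 8% → €2.06
27" monitor €391.46: consumer electronics → 8% + 3% surcharge = 11% → €43.06
Children's picture book €8.19: books → 7.5% → €0.61
Hardcover biography €33.03: books → 7.5% → €2.48
Crossword puzzle book €7.50: books → 7.5% → €0.56
Total tax = €2.06 + €43.06 + €0.61 + €2.48 + €0.56 = €48.77

€48.77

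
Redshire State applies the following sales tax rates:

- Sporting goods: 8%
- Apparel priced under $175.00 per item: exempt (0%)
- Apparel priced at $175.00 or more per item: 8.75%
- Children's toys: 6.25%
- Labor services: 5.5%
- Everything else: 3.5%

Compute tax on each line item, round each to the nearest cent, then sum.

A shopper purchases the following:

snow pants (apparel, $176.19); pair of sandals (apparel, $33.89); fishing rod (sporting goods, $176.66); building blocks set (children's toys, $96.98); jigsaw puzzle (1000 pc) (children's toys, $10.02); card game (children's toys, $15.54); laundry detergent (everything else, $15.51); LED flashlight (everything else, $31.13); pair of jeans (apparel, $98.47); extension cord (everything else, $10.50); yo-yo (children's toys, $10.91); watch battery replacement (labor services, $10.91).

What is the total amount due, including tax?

Snow pants $176.19: apparel, $175.00 or more → 8.75% → $15.42
Pair of sandals $33.89: apparel, under $175.00 → 0% → $0.00
Fishing rod $176.66: sporting goods → 8% → $14.13
Building blocks set $96.98: children's toys → 6.25% → $6.06
Jigsaw puzzle (1000 pc) $10.02: children's toys → 6.25% → $0.63
Card game $15.54: children's toys → 6.25% → $0.97
Laundry detergent $15.51: everything else → 3.5% → $0.54
LED flashlight $31.13: everything else → 3.5% → $1.09
Pair of jeans $98.47: apparel, under $175.00 → 0% → $0.00
Extension cord $10.50: everything else → 3.5% → $0.37
Yo-yo $10.91: children's toys → 6.25% → $0.68
Watch battery replacement $10.91: labor services → 5.5% → $0.60
Subtotal = $686.71; tax = $40.49; total due = $727.20

$727.20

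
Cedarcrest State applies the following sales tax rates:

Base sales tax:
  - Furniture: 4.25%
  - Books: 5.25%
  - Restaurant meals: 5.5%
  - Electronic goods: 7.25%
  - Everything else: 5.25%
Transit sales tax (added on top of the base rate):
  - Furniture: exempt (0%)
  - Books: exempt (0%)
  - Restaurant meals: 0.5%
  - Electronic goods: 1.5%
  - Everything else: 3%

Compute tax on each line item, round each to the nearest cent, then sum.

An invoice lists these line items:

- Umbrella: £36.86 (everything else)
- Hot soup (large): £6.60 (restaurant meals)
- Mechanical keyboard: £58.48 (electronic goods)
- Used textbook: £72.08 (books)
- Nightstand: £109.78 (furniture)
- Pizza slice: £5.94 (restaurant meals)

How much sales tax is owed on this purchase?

£17.37

Umbrella £36.86: everything else → 5.25% + 3% transit = 8.25% → £3.04
Hot soup (large) £6.60: restaurant meals → 5.5% + 0.5% transit = 6% → £0.40
Mechanical keyboard £58.48: electronic goods → 7.25% + 1.5% transit = 8.75% → £5.12
Used textbook £72.08: books → 5.25% + 0% transit = 5.25% → £3.78
Nightstand £109.78: furniture → 4.25% + 0% transit = 4.25% → £4.67
Pizza slice £5.94: restaurant meals → 5.5% + 0.5% transit = 6% → £0.36
Total tax = £3.04 + £0.40 + £5.12 + £3.78 + £4.67 + £0.36 = £17.37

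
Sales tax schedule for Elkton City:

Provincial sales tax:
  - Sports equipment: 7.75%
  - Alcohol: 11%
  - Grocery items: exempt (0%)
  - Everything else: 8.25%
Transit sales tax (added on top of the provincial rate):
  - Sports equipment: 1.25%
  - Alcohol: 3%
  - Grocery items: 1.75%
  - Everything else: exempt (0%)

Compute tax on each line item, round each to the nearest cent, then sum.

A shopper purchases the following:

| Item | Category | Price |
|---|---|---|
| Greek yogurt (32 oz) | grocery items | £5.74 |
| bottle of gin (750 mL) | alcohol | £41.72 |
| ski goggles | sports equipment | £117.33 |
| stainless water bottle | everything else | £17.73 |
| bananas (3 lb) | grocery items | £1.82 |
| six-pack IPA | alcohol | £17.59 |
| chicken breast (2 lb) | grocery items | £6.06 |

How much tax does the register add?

£20.56

Greek yogurt (32 oz) £5.74: grocery items → 0% + 1.75% transit = 1.75% → £0.10
Bottle of gin (750 mL) £41.72: alcohol → 11% + 3% transit = 14% → £5.84
Ski goggles £117.33: sports equipment → 7.75% + 1.25% transit = 9% → £10.56
Stainless water bottle £17.73: everything else → 8.25% + 0% transit = 8.25% → £1.46
Bananas (3 lb) £1.82: grocery items → 0% + 1.75% transit = 1.75% → £0.03
Six-pack IPA £17.59: alcohol → 11% + 3% transit = 14% → £2.46
Chicken breast (2 lb) £6.06: grocery items → 0% + 1.75% transit = 1.75% → £0.11
Total tax = £0.10 + £5.84 + £10.56 + £1.46 + £0.03 + £2.46 + £0.11 = £20.56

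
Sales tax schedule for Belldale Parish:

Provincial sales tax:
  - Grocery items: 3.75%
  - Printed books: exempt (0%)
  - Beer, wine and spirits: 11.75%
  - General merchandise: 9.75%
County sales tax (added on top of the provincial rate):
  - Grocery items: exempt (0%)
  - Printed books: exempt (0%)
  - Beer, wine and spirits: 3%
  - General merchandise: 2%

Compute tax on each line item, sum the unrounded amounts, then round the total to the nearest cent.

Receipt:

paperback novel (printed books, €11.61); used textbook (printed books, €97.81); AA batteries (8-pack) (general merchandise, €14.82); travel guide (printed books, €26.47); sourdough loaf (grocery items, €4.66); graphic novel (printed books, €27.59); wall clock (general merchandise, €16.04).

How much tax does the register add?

€3.80

Paperback novel €11.61: printed books → 0% + 0% county = 0% → €0.00
Used textbook €97.81: printed books → 0% + 0% county = 0% → €0.00
AA batteries (8-pack) €14.82: general merchandise → 9.75% + 2% county = 11.75% → €1.74135
Travel guide €26.47: printed books → 0% + 0% county = 0% → €0.00
Sourdough loaf €4.66: grocery items → 3.75% + 0% county = 3.75% → €0.17475
Graphic novel €27.59: printed books → 0% + 0% county = 0% → €0.00
Wall clock €16.04: general merchandise → 9.75% + 2% county = 11.75% → €1.8847
Unrounded tax sum = €3.8008 → €3.80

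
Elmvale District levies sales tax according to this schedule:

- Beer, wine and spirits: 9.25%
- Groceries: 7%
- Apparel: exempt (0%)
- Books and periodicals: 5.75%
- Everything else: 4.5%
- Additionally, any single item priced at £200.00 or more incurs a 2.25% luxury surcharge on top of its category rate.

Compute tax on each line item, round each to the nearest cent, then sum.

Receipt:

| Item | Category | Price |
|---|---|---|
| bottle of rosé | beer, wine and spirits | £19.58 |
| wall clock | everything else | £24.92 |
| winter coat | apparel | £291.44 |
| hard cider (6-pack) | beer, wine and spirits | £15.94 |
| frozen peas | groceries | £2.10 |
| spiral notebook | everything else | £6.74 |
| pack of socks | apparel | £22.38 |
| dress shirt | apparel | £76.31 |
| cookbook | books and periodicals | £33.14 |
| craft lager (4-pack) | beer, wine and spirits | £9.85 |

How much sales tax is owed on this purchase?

Bottle of rosé £19.58: beer, wine and spirits → 9.25% → £1.81
Wall clock £24.92: everything else → 4.5% → £1.12
Winter coat £291.44: apparel → 0% + 2.25% surcharge = 2.25% → £6.56
Hard cider (6-pack) £15.94: beer, wine and spirits → 9.25% → £1.47
Frozen peas £2.10: groceries → 7% → £0.15
Spiral notebook £6.74: everything else → 4.5% → £0.30
Pack of socks £22.38: apparel → 0% → £0.00
Dress shirt £76.31: apparel → 0% → £0.00
Cookbook £33.14: books and periodicals → 5.75% → £1.91
Craft lager (4-pack) £9.85: beer, wine and spirits → 9.25% → £0.91
Total tax = £1.81 + £1.12 + £6.56 + £1.47 + £0.15 + £0.30 + £1.91 + £0.91 = £14.23

£14.23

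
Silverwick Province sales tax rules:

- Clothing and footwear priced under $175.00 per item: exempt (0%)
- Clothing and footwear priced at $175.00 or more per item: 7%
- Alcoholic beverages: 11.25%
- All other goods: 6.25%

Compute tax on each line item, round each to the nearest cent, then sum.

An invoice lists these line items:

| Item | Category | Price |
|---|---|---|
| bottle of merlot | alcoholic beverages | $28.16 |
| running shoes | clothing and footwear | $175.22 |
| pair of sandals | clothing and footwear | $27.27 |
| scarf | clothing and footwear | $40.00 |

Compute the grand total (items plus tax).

Bottle of merlot $28.16: alcoholic beverages → 11.25% → $3.17
Running shoes $175.22: clothing and footwear, $175.00 or more → 7% → $12.27
Pair of sandals $27.27: clothing and footwear, under $175.00 → 0% → $0.00
Scarf $40.00: clothing and footwear, under $175.00 → 0% → $0.00
Subtotal = $270.65; tax = $15.44; total due = $286.09

$286.09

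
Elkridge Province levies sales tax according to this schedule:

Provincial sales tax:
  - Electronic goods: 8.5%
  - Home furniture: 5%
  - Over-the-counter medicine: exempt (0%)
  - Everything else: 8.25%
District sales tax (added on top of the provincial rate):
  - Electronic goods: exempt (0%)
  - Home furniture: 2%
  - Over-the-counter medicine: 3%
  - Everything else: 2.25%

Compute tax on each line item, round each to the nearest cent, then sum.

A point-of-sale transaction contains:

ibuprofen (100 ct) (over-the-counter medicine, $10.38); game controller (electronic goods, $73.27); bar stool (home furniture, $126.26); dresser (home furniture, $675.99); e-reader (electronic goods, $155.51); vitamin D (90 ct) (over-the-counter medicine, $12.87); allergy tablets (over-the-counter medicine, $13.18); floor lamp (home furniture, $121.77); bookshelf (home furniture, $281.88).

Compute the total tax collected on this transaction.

$104.96

Ibuprofen (100 ct) $10.38: over-the-counter medicine → 0% + 3% district = 3% → $0.31
Game controller $73.27: electronic goods → 8.5% + 0% district = 8.5% → $6.23
Bar stool $126.26: home furniture → 5% + 2% district = 7% → $8.84
Dresser $675.99: home furniture → 5% + 2% district = 7% → $47.32
E-reader $155.51: electronic goods → 8.5% + 0% district = 8.5% → $13.22
Vitamin D (90 ct) $12.87: over-the-counter medicine → 0% + 3% district = 3% → $0.39
Allergy tablets $13.18: over-the-counter medicine → 0% + 3% district = 3% → $0.40
Floor lamp $121.77: home furniture → 5% + 2% district = 7% → $8.52
Bookshelf $281.88: home furniture → 5% + 2% district = 7% → $19.73
Total tax = $0.31 + $6.23 + $8.84 + $47.32 + $13.22 + $0.39 + $0.40 + $8.52 + $19.73 = $104.96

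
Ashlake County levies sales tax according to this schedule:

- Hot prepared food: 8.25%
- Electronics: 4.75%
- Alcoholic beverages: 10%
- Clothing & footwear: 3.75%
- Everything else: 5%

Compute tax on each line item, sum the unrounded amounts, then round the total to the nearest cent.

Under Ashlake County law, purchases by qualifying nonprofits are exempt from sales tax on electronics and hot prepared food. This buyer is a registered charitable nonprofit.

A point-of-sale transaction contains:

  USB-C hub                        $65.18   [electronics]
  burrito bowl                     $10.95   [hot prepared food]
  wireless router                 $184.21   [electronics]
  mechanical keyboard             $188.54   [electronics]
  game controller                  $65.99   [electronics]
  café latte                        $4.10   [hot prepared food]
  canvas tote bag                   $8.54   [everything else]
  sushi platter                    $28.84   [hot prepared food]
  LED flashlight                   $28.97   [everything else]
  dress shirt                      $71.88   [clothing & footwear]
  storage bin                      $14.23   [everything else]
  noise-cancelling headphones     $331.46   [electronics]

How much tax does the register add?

USB-C hub $65.18: electronics, buyer-exempt → 0% → $0.00
Burrito bowl $10.95: hot prepared food, buyer-exempt → 0% → $0.00
Wireless router $184.21: electronics, buyer-exempt → 0% → $0.00
Mechanical keyboard $188.54: electronics, buyer-exempt → 0% → $0.00
Game controller $65.99: electronics, buyer-exempt → 0% → $0.00
Café latte $4.10: hot prepared food, buyer-exempt → 0% → $0.00
Canvas tote bag $8.54: everything else → 5% → $0.427
Sushi platter $28.84: hot prepared food, buyer-exempt → 0% → $0.00
LED flashlight $28.97: everything else → 5% → $1.4485
Dress shirt $71.88: clothing & footwear → 3.75% → $2.6955
Storage bin $14.23: everything else → 5% → $0.7115
Noise-cancelling headphones $331.46: electronics, buyer-exempt → 0% → $0.00
Unrounded tax sum = $5.2825 → $5.28

$5.28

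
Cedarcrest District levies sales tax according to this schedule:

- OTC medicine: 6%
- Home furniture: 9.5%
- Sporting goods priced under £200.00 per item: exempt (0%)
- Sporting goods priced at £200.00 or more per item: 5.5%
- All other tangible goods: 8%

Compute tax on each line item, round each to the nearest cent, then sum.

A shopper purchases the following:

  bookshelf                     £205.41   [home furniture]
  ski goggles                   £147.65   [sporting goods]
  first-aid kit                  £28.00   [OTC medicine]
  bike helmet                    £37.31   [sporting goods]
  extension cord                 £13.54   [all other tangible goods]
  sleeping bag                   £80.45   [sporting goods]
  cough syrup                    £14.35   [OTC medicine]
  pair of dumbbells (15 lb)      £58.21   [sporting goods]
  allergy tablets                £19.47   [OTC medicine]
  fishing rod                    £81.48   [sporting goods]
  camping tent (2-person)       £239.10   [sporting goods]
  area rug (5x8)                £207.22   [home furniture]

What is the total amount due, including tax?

Bookshelf £205.41: home furniture → 9.5% → £19.51
Ski goggles £147.65: sporting goods, under £200.00 → 0% → £0.00
First-aid kit £28.00: OTC medicine → 6% → £1.68
Bike helmet £37.31: sporting goods, under £200.00 → 0% → £0.00
Extension cord £13.54: all other tangible goods → 8% → £1.08
Sleeping bag £80.45: sporting goods, under £200.00 → 0% → £0.00
Cough syrup £14.35: OTC medicine → 6% → £0.86
Pair of dumbbells (15 lb) £58.21: sporting goods, under £200.00 → 0% → £0.00
Allergy tablets £19.47: OTC medicine → 6% → £1.17
Fishing rod £81.48: sporting goods, under £200.00 → 0% → £0.00
Camping tent (2-person) £239.10: sporting goods, £200.00 or more → 5.5% → £13.15
Area rug (5x8) £207.22: home furniture → 9.5% → £19.69
Subtotal = £1132.19; tax = £57.14; total due = £1189.33

£1189.33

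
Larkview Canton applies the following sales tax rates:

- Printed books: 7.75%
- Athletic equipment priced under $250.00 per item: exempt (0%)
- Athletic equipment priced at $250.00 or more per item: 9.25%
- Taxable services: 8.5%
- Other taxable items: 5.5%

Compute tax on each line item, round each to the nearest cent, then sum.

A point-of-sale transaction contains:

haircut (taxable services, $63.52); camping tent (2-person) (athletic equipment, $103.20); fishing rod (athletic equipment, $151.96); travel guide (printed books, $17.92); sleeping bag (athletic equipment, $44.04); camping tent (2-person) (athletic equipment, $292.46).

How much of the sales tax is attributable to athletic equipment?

$27.05

Camping tent (2-person) $103.20: athletic equipment, under $250.00 → 0% → $0.00
Fishing rod $151.96: athletic equipment, under $250.00 → 0% → $0.00
Sleeping bag $44.04: athletic equipment, under $250.00 → 0% → $0.00
Camping tent (2-person) $292.46: athletic equipment, $250.00 or more → 9.25% → $27.05
Tax on athletic equipment = $0.00 + $0.00 + $0.00 + $27.05 = $27.05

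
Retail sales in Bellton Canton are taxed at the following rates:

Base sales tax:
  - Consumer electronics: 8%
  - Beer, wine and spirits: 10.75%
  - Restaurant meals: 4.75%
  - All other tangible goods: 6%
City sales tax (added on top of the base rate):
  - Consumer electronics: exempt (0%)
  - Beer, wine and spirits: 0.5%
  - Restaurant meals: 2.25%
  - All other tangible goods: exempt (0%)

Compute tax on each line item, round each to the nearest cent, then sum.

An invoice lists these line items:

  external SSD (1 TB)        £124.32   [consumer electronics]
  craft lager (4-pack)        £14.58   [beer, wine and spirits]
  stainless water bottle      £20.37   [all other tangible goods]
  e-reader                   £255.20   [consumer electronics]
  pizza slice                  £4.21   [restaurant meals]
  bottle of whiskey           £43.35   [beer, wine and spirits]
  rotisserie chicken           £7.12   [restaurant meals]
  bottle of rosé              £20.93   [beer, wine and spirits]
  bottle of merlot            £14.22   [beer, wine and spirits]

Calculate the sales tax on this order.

£42.85

External SSD (1 TB) £124.32: consumer electronics → 8% + 0% city = 8% → £9.95
Craft lager (4-pack) £14.58: beer, wine and spirits → 10.75% + 0.5% city = 11.25% → £1.64
Stainless water bottle £20.37: all other tangible goods → 6% + 0% city = 6% → £1.22
E-reader £255.20: consumer electronics → 8% + 0% city = 8% → £20.42
Pizza slice £4.21: restaurant meals → 4.75% + 2.25% city = 7% → £0.29
Bottle of whiskey £43.35: beer, wine and spirits → 10.75% + 0.5% city = 11.25% → £4.88
Rotisserie chicken £7.12: restaurant meals → 4.75% + 2.25% city = 7% → £0.50
Bottle of rosé £20.93: beer, wine and spirits → 10.75% + 0.5% city = 11.25% → £2.35
Bottle of merlot £14.22: beer, wine and spirits → 10.75% + 0.5% city = 11.25% → £1.60
Total tax = £9.95 + £1.64 + £1.22 + £20.42 + £0.29 + £4.88 + £0.50 + £2.35 + £1.60 = £42.85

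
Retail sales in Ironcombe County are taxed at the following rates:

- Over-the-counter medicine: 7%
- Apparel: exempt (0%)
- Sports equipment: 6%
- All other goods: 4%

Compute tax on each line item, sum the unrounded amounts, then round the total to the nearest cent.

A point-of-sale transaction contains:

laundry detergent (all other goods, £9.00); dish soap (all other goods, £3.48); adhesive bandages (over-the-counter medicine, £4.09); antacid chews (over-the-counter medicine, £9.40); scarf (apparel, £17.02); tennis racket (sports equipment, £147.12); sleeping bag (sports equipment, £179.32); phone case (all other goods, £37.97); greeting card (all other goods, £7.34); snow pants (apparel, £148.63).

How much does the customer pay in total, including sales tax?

Laundry detergent £9.00: all other goods → 4% → £0.36
Dish soap £3.48: all other goods → 4% → £0.1392
Adhesive bandages £4.09: over-the-counter medicine → 7% → £0.2863
Antacid chews £9.40: over-the-counter medicine → 7% → £0.658
Scarf £17.02: apparel → 0% → £0.00
Tennis racket £147.12: sports equipment → 6% → £8.8272
Sleeping bag £179.32: sports equipment → 6% → £10.7592
Phone case £37.97: all other goods → 4% → £1.5188
Greeting card £7.34: all other goods → 4% → £0.2936
Snow pants £148.63: apparel → 0% → £0.00
Subtotal = £563.37; unrounded tax = £22.8423 → £22.84; total due = £586.21

£586.21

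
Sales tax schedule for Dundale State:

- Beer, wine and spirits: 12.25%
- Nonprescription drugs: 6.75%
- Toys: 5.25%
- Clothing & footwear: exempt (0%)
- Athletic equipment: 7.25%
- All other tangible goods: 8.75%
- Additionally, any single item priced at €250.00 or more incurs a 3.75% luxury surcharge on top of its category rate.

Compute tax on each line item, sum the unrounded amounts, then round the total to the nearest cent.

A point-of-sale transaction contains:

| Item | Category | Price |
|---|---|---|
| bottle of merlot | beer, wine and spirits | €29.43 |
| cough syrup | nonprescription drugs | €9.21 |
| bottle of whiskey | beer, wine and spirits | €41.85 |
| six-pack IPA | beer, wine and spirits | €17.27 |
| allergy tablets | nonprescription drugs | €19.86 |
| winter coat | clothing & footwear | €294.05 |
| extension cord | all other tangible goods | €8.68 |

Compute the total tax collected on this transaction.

Bottle of merlot €29.43: beer, wine and spirits → 12.25% → €3.605175
Cough syrup €9.21: nonprescription drugs → 6.75% → €0.621675
Bottle of whiskey €41.85: beer, wine and spirits → 12.25% → €5.126625
Six-pack IPA €17.27: beer, wine and spirits → 12.25% → €2.115575
Allergy tablets €19.86: nonprescription drugs → 6.75% → €1.34055
Winter coat €294.05: clothing & footwear → 0% + 3.75% surcharge = 3.75% → €11.026875
Extension cord €8.68: all other tangible goods → 8.75% → €0.7595
Unrounded tax sum = €24.595975 → €24.60

€24.60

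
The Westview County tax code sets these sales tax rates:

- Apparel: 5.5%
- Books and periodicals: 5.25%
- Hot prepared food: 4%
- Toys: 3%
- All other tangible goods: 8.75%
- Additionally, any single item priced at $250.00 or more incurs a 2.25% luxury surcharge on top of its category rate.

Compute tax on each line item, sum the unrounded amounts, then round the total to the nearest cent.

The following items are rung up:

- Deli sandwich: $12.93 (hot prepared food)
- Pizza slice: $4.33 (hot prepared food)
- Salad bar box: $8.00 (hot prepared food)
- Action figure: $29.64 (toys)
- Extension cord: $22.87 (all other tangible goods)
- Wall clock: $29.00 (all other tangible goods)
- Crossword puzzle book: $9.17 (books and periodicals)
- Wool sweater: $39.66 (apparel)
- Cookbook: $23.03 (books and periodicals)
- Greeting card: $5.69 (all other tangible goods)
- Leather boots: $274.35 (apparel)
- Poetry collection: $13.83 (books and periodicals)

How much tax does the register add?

$32.80

Deli sandwich $12.93: hot prepared food → 4% → $0.5172
Pizza slice $4.33: hot prepared food → 4% → $0.1732
Salad bar box $8.00: hot prepared food → 4% → $0.32
Action figure $29.64: toys → 3% → $0.8892
Extension cord $22.87: all other tangible goods → 8.75% → $2.001125
Wall clock $29.00: all other tangible goods → 8.75% → $2.5375
Crossword puzzle book $9.17: books and periodicals → 5.25% → $0.481425
Wool sweater $39.66: apparel → 5.5% → $2.1813
Cookbook $23.03: books and periodicals → 5.25% → $1.209075
Greeting card $5.69: all other tangible goods → 8.75% → $0.497875
Leather boots $274.35: apparel → 5.5% + 2.25% surcharge = 7.75% → $21.262125
Poetry collection $13.83: books and periodicals → 5.25% → $0.726075
Unrounded tax sum = $32.7961 → $32.80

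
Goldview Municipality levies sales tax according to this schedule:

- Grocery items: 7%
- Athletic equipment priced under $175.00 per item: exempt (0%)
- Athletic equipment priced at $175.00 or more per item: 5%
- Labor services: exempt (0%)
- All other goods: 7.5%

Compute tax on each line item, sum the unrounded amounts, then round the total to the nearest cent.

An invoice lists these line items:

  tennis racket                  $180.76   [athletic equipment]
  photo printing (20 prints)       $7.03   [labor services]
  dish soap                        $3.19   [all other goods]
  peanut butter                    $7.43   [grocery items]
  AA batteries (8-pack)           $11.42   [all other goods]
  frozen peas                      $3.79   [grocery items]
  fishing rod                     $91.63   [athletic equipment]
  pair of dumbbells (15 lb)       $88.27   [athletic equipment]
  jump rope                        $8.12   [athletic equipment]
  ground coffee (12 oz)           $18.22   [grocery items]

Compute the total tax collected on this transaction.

Tennis racket $180.76: athletic equipment, $175.00 or more → 5% → $9.038
Photo printing (20 prints) $7.03: labor services → 0% → $0.00
Dish soap $3.19: all other goods → 7.5% → $0.23925
Peanut butter $7.43: grocery items → 7% → $0.5201
AA batteries (8-pack) $11.42: all other goods → 7.5% → $0.8565
Frozen peas $3.79: grocery items → 7% → $0.2653
Fishing rod $91.63: athletic equipment, under $175.00 → 0% → $0.00
Pair of dumbbells (15 lb) $88.27: athletic equipment, under $175.00 → 0% → $0.00
Jump rope $8.12: athletic equipment, under $175.00 → 0% → $0.00
Ground coffee (12 oz) $18.22: grocery items → 7% → $1.2754
Unrounded tax sum = $12.19455 → $12.19

$12.19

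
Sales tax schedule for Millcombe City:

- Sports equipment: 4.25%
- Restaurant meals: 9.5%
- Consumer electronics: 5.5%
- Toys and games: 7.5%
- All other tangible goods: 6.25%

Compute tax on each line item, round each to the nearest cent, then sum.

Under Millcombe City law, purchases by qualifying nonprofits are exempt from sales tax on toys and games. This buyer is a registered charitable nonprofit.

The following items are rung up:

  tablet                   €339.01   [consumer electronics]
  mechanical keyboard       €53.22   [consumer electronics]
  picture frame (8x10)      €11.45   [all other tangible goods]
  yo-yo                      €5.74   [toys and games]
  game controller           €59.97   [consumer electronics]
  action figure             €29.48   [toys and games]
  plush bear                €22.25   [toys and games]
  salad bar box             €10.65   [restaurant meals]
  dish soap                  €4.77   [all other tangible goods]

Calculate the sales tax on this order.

€26.91

Tablet €339.01: consumer electronics → 5.5% → €18.65
Mechanical keyboard €53.22: consumer electronics → 5.5% → €2.93
Picture frame (8x10) €11.45: all other tangible goods → 6.25% → €0.72
Yo-yo €5.74: toys and games, buyer-exempt → 0% → €0.00
Game controller €59.97: consumer electronics → 5.5% → €3.30
Action figure €29.48: toys and games, buyer-exempt → 0% → €0.00
Plush bear €22.25: toys and games, buyer-exempt → 0% → €0.00
Salad bar box €10.65: restaurant meals → 9.5% → €1.01
Dish soap €4.77: all other tangible goods → 6.25% → €0.30
Total tax = €18.65 + €2.93 + €0.72 + €3.30 + €1.01 + €0.30 = €26.91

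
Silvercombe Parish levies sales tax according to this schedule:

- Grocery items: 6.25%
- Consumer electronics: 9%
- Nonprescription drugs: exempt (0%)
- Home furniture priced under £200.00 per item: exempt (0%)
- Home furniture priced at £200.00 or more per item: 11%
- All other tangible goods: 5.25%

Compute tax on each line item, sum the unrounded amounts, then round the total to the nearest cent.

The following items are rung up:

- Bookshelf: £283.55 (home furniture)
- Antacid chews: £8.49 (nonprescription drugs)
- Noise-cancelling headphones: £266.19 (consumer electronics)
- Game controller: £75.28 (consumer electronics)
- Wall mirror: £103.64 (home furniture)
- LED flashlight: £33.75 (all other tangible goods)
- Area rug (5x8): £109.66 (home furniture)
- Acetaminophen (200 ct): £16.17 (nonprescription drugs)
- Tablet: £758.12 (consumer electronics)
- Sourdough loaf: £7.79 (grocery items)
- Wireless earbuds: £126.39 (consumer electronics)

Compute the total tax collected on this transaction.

£143.79

Bookshelf £283.55: home furniture, £200.00 or more → 11% → £31.1905
Antacid chews £8.49: nonprescription drugs → 0% → £0.00
Noise-cancelling headphones £266.19: consumer electronics → 9% → £23.9571
Game controller £75.28: consumer electronics → 9% → £6.7752
Wall mirror £103.64: home furniture, under £200.00 → 0% → £0.00
LED flashlight £33.75: all other tangible goods → 5.25% → £1.771875
Area rug (5x8) £109.66: home furniture, under £200.00 → 0% → £0.00
Acetaminophen (200 ct) £16.17: nonprescription drugs → 0% → £0.00
Tablet £758.12: consumer electronics → 9% → £68.2308
Sourdough loaf £7.79: grocery items → 6.25% → £0.486875
Wireless earbuds £126.39: consumer electronics → 9% → £11.3751
Unrounded tax sum = £143.78745 → £143.79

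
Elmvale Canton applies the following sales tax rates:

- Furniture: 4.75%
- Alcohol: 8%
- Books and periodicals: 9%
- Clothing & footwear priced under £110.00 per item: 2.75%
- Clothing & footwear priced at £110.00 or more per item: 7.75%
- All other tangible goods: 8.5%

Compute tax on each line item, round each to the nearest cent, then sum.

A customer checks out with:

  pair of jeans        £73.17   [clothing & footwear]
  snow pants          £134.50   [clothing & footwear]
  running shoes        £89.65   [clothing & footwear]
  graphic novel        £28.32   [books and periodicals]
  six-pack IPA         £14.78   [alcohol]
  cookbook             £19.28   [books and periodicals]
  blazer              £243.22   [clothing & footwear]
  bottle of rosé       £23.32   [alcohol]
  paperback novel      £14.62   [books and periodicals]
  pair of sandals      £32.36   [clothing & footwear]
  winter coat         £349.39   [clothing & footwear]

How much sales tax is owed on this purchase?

Pair of jeans £73.17: clothing & footwear, under £110.00 → 2.75% → £2.01
Snow pants £134.50: clothing & footwear, £110.00 or more → 7.75% → £10.42
Running shoes £89.65: clothing & footwear, under £110.00 → 2.75% → £2.47
Graphic novel £28.32: books and periodicals → 9% → £2.55
Six-pack IPA £14.78: alcohol → 8% → £1.18
Cookbook £19.28: books and periodicals → 9% → £1.74
Blazer £243.22: clothing & footwear, £110.00 or more → 7.75% → £18.85
Bottle of rosé £23.32: alcohol → 8% → £1.87
Paperback novel £14.62: books and periodicals → 9% → £1.32
Pair of sandals £32.36: clothing & footwear, under £110.00 → 2.75% → £0.89
Winter coat £349.39: clothing & footwear, £110.00 or more → 7.75% → £27.08
Total tax = £2.01 + £10.42 + £2.47 + £2.55 + £1.18 + £1.74 + £18.85 + £1.87 + £1.32 + £0.89 + £27.08 = £70.38

£70.38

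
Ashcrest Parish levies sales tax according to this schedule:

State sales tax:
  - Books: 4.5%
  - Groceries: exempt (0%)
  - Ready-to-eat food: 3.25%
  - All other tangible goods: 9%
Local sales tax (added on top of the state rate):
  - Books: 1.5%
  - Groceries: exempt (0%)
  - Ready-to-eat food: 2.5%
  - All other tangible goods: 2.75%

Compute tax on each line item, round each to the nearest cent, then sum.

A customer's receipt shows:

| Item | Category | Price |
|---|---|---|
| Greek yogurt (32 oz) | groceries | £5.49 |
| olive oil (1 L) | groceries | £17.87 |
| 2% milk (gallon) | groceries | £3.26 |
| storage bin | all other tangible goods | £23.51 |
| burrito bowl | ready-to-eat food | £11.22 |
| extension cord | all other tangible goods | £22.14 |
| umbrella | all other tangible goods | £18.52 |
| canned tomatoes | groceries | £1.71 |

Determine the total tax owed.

Greek yogurt (32 oz) £5.49: groceries → 0% + 0% local = 0% → £0.00
Olive oil (1 L) £17.87: groceries → 0% + 0% local = 0% → £0.00
2% milk (gallon) £3.26: groceries → 0% + 0% local = 0% → £0.00
Storage bin £23.51: all other tangible goods → 9% + 2.75% local = 11.75% → £2.76
Burrito bowl £11.22: ready-to-eat food → 3.25% + 2.5% local = 5.75% → £0.65
Extension cord £22.14: all other tangible goods → 9% + 2.75% local = 11.75% → £2.60
Umbrella £18.52: all other tangible goods → 9% + 2.75% local = 11.75% → £2.18
Canned tomatoes £1.71: groceries → 0% + 0% local = 0% → £0.00
Total tax = £2.76 + £0.65 + £2.60 + £2.18 = £8.19

£8.19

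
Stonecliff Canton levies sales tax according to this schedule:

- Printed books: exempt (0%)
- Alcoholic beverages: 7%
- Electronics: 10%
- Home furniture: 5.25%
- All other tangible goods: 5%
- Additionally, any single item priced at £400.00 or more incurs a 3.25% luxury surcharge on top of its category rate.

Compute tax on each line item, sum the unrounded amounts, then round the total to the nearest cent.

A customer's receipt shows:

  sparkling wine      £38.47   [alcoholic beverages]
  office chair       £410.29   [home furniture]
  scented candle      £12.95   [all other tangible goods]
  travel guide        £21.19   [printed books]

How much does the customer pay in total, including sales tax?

£521.12

Sparkling wine £38.47: alcoholic beverages → 7% → £2.6929
Office chair £410.29: home furniture → 5.25% + 3.25% surcharge = 8.5% → £34.87465
Scented candle £12.95: all other tangible goods → 5% → £0.6475
Travel guide £21.19: printed books → 0% → £0.00
Subtotal = £482.90; unrounded tax = £38.21505 → £38.22; total due = £521.12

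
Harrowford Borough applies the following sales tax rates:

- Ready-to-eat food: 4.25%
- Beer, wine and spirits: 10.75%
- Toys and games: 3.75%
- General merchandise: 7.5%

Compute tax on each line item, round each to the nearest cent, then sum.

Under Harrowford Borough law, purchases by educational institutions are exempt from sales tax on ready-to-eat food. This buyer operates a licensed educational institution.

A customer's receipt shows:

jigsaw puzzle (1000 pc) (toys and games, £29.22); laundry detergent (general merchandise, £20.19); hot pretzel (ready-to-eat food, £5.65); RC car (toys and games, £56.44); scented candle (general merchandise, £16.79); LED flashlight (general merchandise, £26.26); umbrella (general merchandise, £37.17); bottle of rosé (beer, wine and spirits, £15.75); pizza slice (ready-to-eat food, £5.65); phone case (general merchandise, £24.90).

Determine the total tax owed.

Jigsaw puzzle (1000 pc) £29.22: toys and games → 3.75% → £1.10
Laundry detergent £20.19: general merchandise → 7.5% → £1.51
Hot pretzel £5.65: ready-to-eat food, buyer-exempt → 0% → £0.00
RC car £56.44: toys and games → 3.75% → £2.12
Scented candle £16.79: general merchandise → 7.5% → £1.26
LED flashlight £26.26: general merchandise → 7.5% → £1.97
Umbrella £37.17: general merchandise → 7.5% → £2.79
Bottle of rosé £15.75: beer, wine and spirits → 10.75% → £1.69
Pizza slice £5.65: ready-to-eat food, buyer-exempt → 0% → £0.00
Phone case £24.90: general merchandise → 7.5% → £1.87
Total tax = £1.10 + £1.51 + £2.12 + £1.26 + £1.97 + £2.79 + £1.69 + £1.87 = £14.31

£14.31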